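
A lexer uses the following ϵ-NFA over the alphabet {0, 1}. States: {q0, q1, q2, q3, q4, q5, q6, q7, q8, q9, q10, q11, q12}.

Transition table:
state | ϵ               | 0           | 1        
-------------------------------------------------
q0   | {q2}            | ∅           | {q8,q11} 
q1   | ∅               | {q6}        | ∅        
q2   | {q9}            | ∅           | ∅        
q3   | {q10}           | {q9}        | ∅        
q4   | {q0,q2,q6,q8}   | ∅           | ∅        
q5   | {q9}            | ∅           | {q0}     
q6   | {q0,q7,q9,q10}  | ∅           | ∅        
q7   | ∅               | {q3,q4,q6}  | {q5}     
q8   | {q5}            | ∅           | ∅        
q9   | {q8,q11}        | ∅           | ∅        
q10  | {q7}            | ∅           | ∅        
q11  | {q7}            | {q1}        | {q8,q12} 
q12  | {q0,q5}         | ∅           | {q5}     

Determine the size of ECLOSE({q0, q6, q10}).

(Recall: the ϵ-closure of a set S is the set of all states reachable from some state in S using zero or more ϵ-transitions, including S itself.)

9

Start with {q0, q6, q10}.
From q0 via ϵ: add q2.
From q6 via ϵ: add q7, q9.
From q9 via ϵ: add q8, q11.
From q8 via ϵ: add q5.
ϵ-closure = {q0, q2, q5, q6, q7, q8, q9, q10, q11}, which has 9 states.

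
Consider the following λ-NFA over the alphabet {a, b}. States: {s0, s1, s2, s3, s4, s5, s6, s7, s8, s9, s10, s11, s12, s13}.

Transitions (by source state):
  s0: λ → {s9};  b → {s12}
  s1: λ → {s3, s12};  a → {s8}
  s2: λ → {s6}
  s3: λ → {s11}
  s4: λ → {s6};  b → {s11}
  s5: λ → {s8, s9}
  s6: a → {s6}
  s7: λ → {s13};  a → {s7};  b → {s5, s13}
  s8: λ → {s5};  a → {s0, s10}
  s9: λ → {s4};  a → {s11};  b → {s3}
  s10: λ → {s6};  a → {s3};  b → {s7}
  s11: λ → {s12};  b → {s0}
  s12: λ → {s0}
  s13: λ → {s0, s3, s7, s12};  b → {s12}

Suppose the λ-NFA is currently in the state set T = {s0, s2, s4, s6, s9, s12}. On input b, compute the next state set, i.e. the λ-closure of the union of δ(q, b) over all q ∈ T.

{s0, s3, s4, s6, s9, s11, s12}

s0 on b → {s12}.
s4 on b → {s11}.
s9 on b → {s3}.
No b-transition from s2, s6, s12.
Union after reading b: {s3, s11, s12}.
Now take the λ-closure:
From s12 via λ: add s0.
From s0 via λ: add s9.
From s9 via λ: add s4.
From s4 via λ: add s6.
No new states can be added; the closed set is {s0, s3, s4, s6, s9, s11, s12}.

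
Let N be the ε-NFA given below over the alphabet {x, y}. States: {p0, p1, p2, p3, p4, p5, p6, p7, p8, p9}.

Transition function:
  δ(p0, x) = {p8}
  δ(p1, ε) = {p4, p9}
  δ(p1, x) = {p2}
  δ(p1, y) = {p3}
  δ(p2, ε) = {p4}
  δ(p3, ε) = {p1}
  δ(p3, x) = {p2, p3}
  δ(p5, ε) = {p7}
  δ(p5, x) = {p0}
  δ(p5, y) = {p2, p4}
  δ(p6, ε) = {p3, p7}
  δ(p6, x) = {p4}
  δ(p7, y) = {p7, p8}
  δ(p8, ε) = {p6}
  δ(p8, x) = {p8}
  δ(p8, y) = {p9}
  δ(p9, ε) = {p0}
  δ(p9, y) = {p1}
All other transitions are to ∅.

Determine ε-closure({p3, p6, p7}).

{p0, p1, p3, p4, p6, p7, p9}

Start with {p3, p6, p7}.
From p3 via ε: add p1.
From p1 via ε: add p4, p9.
From p9 via ε: add p0.
No new states can be added; the closed set is {p0, p1, p3, p4, p6, p7, p9}.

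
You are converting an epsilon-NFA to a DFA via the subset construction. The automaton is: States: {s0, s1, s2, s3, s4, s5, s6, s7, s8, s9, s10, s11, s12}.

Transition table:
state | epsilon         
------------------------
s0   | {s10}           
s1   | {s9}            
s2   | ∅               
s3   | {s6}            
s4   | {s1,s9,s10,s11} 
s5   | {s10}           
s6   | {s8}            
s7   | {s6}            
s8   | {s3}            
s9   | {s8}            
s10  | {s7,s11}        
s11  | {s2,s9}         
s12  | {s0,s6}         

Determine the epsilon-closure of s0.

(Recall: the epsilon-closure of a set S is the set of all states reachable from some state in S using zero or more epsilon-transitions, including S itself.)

Start with {s0}.
From s0 via epsilon: add s10.
From s10 via epsilon: add s7, s11.
From s7 via epsilon: add s6.
From s11 via epsilon: add s2, s9.
From s6 via epsilon: add s8.
From s8 via epsilon: add s3.
No new states can be added; the closed set is {s0, s2, s3, s6, s7, s8, s9, s10, s11}.

{s0, s2, s3, s6, s7, s8, s9, s10, s11}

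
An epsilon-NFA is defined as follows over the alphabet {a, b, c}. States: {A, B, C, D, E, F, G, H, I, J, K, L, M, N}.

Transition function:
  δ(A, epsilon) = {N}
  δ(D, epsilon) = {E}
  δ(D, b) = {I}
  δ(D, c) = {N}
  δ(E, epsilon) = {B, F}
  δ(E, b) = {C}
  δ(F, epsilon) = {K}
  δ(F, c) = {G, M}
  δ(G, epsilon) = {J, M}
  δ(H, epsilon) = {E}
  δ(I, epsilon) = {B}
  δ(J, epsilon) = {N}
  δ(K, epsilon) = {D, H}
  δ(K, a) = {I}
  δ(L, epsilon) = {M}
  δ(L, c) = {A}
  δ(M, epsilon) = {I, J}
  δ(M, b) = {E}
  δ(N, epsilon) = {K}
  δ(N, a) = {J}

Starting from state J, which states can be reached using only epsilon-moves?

Start with {J}.
From J via epsilon: add N.
From N via epsilon: add K.
From K via epsilon: add D, H.
From D via epsilon: add E.
From E via epsilon: add B, F.
No new states can be added; the closed set is {B, D, E, F, H, J, K, N}.

{B, D, E, F, H, J, K, N}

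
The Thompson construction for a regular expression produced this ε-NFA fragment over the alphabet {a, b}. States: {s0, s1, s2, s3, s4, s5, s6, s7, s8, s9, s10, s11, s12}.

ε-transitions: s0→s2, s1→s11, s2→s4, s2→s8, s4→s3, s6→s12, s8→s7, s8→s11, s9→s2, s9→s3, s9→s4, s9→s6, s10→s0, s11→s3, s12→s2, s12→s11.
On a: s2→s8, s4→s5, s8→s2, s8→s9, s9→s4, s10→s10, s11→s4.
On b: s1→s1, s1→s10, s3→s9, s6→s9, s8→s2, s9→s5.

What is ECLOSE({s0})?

Start with {s0}.
From s0 via ε: add s2.
From s2 via ε: add s4, s8.
From s4 via ε: add s3.
From s8 via ε: add s7, s11.
No new states can be added; the closed set is {s0, s2, s3, s4, s7, s8, s11}.

{s0, s2, s3, s4, s7, s8, s11}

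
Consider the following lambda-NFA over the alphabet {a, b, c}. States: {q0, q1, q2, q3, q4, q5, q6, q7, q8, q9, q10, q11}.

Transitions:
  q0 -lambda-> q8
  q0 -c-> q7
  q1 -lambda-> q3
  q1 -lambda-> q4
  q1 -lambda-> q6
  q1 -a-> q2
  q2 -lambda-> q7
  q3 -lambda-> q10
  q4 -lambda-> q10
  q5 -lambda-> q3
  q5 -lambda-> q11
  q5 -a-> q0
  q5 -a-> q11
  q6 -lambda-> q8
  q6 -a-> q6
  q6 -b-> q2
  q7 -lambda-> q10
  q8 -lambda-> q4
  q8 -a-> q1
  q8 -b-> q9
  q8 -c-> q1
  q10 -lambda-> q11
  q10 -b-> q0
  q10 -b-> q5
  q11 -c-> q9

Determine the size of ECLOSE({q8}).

Start with {q8}.
From q8 via lambda: add q4.
From q4 via lambda: add q10.
From q10 via lambda: add q11.
lambda-closure = {q4, q8, q10, q11}, which has 4 states.

4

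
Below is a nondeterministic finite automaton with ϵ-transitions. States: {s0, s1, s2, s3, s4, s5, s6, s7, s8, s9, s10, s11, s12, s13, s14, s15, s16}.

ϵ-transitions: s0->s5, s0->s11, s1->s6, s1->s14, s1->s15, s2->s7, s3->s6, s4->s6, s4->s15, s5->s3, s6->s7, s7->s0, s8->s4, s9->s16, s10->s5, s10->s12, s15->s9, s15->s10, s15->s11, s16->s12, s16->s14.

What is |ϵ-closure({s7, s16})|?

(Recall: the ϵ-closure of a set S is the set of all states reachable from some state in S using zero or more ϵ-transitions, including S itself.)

9

Start with {s7, s16}.
From s7 via ϵ: add s0.
From s16 via ϵ: add s12, s14.
From s0 via ϵ: add s5, s11.
From s5 via ϵ: add s3.
From s3 via ϵ: add s6.
ϵ-closure = {s0, s3, s5, s6, s7, s11, s12, s14, s16}, which has 9 states.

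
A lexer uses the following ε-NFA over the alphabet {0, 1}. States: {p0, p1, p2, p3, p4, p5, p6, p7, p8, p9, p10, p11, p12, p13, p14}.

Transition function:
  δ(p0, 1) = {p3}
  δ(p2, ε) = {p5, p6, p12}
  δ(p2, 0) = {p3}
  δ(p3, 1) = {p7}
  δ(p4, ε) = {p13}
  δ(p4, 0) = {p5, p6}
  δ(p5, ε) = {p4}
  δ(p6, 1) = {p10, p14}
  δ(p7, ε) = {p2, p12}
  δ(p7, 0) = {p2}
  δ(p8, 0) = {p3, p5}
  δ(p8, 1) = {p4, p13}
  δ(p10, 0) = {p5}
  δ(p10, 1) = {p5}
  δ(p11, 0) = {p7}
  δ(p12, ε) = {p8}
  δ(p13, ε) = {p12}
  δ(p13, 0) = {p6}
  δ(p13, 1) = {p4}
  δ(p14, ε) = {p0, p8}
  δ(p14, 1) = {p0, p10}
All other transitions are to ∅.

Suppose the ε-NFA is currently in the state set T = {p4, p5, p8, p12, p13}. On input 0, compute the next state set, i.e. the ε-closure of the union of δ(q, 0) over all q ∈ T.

{p3, p4, p5, p6, p8, p12, p13}

p4 on 0 → {p5, p6}.
p8 on 0 → {p3, p5}.
p13 on 0 → {p6}.
No 0-transition from p5, p12.
Union after reading 0: {p3, p5, p6}.
Now take the ε-closure:
From p5 via ε: add p4.
From p4 via ε: add p13.
From p13 via ε: add p12.
From p12 via ε: add p8.
No new states can be added; the closed set is {p3, p4, p5, p6, p8, p12, p13}.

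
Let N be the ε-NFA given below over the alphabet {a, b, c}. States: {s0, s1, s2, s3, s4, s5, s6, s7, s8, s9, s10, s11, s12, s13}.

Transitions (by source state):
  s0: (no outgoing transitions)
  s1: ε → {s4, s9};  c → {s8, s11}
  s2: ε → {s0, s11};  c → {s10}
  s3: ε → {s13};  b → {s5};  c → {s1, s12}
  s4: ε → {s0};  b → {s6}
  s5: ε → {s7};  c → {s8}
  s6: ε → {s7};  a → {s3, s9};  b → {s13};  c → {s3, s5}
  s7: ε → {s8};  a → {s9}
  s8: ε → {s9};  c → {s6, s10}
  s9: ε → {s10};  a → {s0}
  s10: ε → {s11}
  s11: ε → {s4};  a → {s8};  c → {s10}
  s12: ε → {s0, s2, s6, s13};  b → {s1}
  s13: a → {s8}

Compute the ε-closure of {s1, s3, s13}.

{s0, s1, s3, s4, s9, s10, s11, s13}

Start with {s1, s3, s13}.
From s1 via ε: add s4, s9.
From s4 via ε: add s0.
From s9 via ε: add s10.
From s10 via ε: add s11.
No new states can be added; the closed set is {s0, s1, s3, s4, s9, s10, s11, s13}.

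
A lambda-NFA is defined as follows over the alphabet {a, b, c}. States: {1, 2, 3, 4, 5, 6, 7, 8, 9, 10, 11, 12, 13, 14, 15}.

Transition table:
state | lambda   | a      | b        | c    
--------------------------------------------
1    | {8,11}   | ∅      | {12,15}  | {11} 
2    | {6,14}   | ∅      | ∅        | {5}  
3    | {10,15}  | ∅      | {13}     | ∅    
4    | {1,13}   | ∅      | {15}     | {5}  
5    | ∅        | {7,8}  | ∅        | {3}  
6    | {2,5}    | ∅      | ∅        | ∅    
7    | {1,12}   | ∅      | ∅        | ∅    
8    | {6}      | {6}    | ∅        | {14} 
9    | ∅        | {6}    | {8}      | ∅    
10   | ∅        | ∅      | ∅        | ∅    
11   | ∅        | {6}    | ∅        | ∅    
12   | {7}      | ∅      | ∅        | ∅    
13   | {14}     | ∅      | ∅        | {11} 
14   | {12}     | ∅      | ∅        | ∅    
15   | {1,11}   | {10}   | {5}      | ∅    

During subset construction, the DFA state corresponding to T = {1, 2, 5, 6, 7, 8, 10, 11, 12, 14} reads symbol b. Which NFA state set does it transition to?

{1, 2, 5, 6, 7, 8, 11, 12, 14, 15}

1 on b → {12, 15}.
No b-transition from 2, 5, 6, 7, 8, 10, 11, 12, 14.
Union after reading b: {12, 15}.
Now take the lambda-closure:
From 12 via lambda: add 7.
From 15 via lambda: add 1, 11.
From 1 via lambda: add 8.
From 8 via lambda: add 6.
From 6 via lambda: add 2, 5.
From 2 via lambda: add 14.
No new states can be added; the closed set is {1, 2, 5, 6, 7, 8, 11, 12, 14, 15}.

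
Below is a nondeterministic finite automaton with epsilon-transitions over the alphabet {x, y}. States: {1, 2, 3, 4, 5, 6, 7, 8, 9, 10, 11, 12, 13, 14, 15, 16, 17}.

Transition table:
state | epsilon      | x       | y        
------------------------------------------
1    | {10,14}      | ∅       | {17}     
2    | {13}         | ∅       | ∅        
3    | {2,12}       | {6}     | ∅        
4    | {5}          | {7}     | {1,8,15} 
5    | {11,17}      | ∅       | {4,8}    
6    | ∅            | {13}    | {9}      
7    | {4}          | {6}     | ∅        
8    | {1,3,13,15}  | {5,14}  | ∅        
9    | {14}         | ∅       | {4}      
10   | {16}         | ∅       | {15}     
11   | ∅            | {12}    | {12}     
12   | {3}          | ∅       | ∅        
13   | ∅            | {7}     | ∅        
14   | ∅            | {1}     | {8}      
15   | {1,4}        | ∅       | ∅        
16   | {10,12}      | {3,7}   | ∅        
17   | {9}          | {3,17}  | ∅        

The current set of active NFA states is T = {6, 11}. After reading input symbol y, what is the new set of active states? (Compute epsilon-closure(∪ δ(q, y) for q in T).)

{2, 3, 9, 12, 13, 14}

6 on y → {9}.
11 on y → {12}.
Union after reading y: {9, 12}.
Now take the epsilon-closure:
From 9 via epsilon: add 14.
From 12 via epsilon: add 3.
From 3 via epsilon: add 2.
From 2 via epsilon: add 13.
No new states can be added; the closed set is {2, 3, 9, 12, 13, 14}.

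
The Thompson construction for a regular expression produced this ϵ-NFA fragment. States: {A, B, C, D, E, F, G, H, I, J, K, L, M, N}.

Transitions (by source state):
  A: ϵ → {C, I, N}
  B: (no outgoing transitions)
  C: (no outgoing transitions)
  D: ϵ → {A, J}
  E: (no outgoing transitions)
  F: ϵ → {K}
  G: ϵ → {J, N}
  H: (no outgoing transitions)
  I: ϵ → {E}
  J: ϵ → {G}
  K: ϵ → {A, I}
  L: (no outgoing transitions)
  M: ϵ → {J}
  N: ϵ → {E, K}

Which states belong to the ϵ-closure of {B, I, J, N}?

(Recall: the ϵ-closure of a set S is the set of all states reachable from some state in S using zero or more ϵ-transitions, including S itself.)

Start with {B, I, J, N}.
From I via ϵ: add E.
From J via ϵ: add G.
From N via ϵ: add K.
From K via ϵ: add A.
From A via ϵ: add C.
No new states can be added; the closed set is {A, B, C, E, G, I, J, K, N}.

{A, B, C, E, G, I, J, K, N}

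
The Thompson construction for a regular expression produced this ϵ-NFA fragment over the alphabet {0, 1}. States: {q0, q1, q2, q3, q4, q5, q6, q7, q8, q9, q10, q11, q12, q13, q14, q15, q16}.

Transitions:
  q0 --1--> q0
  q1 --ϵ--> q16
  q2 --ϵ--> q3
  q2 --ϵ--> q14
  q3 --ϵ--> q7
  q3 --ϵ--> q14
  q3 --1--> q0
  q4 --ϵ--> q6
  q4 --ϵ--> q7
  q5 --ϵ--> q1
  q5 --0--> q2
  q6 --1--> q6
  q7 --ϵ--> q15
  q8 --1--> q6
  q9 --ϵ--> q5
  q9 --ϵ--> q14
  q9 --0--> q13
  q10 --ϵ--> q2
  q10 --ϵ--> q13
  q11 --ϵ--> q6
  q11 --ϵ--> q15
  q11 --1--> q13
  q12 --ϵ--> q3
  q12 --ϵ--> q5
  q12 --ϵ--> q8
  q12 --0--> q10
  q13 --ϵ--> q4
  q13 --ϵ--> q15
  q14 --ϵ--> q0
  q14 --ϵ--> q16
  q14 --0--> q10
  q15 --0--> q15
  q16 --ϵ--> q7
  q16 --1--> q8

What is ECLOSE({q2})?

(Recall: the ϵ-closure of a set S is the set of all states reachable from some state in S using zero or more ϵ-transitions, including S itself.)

{q0, q2, q3, q7, q14, q15, q16}

Start with {q2}.
From q2 via ϵ: add q3, q14.
From q3 via ϵ: add q7.
From q14 via ϵ: add q0, q16.
From q7 via ϵ: add q15.
No new states can be added; the closed set is {q0, q2, q3, q7, q14, q15, q16}.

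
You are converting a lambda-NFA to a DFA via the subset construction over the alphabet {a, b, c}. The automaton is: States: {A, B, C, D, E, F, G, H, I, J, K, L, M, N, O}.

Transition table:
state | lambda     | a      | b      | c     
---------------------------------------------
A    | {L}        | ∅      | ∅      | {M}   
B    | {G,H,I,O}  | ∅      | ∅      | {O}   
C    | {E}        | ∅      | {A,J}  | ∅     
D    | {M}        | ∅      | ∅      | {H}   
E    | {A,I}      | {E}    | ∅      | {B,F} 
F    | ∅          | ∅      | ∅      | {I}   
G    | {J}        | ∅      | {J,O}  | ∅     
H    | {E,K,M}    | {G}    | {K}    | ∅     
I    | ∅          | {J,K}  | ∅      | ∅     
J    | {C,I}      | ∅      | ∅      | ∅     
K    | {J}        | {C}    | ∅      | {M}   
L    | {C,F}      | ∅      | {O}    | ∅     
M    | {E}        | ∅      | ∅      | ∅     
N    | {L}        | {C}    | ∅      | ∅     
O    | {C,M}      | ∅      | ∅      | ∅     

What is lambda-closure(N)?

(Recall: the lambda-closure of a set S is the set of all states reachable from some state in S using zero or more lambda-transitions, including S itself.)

Start with {N}.
From N via lambda: add L.
From L via lambda: add C, F.
From C via lambda: add E.
From E via lambda: add A, I.
No new states can be added; the closed set is {A, C, E, F, I, L, N}.

{A, C, E, F, I, L, N}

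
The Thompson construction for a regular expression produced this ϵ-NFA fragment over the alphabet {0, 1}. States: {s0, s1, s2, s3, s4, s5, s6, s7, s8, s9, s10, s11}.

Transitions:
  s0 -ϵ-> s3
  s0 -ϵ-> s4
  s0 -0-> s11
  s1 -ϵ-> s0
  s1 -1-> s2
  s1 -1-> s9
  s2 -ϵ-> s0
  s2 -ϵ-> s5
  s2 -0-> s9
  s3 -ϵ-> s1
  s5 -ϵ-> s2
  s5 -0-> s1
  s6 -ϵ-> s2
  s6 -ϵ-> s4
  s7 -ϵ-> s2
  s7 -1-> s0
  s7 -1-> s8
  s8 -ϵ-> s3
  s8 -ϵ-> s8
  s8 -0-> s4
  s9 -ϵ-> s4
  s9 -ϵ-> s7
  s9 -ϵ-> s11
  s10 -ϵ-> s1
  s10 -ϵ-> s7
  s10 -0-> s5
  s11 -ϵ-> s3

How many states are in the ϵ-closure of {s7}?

Start with {s7}.
From s7 via ϵ: add s2.
From s2 via ϵ: add s0, s5.
From s0 via ϵ: add s3, s4.
From s3 via ϵ: add s1.
ϵ-closure = {s0, s1, s2, s3, s4, s5, s7}, which has 7 states.

7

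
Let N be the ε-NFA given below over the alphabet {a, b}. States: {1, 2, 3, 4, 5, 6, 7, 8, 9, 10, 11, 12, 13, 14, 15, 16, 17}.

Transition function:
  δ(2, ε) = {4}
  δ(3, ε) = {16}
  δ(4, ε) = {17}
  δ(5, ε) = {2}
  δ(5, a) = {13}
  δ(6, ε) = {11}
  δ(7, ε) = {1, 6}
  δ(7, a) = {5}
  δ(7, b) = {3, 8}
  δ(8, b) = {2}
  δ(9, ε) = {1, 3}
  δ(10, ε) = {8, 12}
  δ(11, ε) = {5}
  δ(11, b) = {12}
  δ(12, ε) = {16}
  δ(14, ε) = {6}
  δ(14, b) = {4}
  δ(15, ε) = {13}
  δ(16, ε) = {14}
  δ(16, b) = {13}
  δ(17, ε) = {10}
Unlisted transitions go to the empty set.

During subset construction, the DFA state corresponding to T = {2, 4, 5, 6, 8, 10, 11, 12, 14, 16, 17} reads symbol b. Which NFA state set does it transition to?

{2, 4, 5, 6, 8, 10, 11, 12, 13, 14, 16, 17}

8 on b → {2}.
11 on b → {12}.
14 on b → {4}.
16 on b → {13}.
No b-transition from 2, 4, 5, 6, 10, 12, 17.
Union after reading b: {2, 4, 12, 13}.
Now take the ε-closure:
From 4 via ε: add 17.
From 12 via ε: add 16.
From 16 via ε: add 14.
From 17 via ε: add 10.
From 10 via ε: add 8.
From 14 via ε: add 6.
From 6 via ε: add 11.
From 11 via ε: add 5.
No new states can be added; the closed set is {2, 4, 5, 6, 8, 10, 11, 12, 13, 14, 16, 17}.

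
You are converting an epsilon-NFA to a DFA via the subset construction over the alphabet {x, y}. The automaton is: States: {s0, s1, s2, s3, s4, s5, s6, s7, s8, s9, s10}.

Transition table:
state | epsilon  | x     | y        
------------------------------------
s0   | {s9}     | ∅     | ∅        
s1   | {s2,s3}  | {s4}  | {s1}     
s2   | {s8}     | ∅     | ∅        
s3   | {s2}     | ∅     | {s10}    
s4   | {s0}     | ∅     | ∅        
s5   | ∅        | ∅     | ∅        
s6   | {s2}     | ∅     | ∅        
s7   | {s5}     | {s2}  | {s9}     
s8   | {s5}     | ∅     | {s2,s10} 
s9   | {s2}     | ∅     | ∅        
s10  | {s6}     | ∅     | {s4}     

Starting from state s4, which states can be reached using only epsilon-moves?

Start with {s4}.
From s4 via epsilon: add s0.
From s0 via epsilon: add s9.
From s9 via epsilon: add s2.
From s2 via epsilon: add s8.
From s8 via epsilon: add s5.
No new states can be added; the closed set is {s0, s2, s4, s5, s8, s9}.

{s0, s2, s4, s5, s8, s9}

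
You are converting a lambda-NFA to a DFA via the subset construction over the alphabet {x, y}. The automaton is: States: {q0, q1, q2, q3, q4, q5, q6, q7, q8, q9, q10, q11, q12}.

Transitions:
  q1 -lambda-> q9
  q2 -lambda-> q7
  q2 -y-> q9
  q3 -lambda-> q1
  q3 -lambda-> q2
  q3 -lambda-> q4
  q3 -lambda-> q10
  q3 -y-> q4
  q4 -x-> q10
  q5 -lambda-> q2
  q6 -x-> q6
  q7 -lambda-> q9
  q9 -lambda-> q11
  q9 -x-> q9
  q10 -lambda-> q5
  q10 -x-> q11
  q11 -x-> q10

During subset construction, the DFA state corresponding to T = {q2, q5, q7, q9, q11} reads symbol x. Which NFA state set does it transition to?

q9 on x → {q9}.
q11 on x → {q10}.
No x-transition from q2, q5, q7.
Union after reading x: {q9, q10}.
Now take the lambda-closure:
From q9 via lambda: add q11.
From q10 via lambda: add q5.
From q5 via lambda: add q2.
From q2 via lambda: add q7.
No new states can be added; the closed set is {q2, q5, q7, q9, q10, q11}.

{q2, q5, q7, q9, q10, q11}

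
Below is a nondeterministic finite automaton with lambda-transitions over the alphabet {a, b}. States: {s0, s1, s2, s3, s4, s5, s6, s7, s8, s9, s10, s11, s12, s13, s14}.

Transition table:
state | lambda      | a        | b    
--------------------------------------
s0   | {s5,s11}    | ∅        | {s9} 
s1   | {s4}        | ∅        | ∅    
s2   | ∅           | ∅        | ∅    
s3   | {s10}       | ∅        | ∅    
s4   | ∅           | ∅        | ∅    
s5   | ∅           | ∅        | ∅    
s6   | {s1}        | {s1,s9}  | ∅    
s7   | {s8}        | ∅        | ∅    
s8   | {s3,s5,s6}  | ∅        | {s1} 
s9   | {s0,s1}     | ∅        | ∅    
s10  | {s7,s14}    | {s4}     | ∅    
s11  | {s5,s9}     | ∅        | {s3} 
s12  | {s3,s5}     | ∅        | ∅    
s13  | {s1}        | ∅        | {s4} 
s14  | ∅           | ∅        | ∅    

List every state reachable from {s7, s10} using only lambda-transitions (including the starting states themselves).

{s1, s3, s4, s5, s6, s7, s8, s10, s14}

Start with {s7, s10}.
From s7 via lambda: add s8.
From s10 via lambda: add s14.
From s8 via lambda: add s3, s5, s6.
From s6 via lambda: add s1.
From s1 via lambda: add s4.
No new states can be added; the closed set is {s1, s3, s4, s5, s6, s7, s8, s10, s14}.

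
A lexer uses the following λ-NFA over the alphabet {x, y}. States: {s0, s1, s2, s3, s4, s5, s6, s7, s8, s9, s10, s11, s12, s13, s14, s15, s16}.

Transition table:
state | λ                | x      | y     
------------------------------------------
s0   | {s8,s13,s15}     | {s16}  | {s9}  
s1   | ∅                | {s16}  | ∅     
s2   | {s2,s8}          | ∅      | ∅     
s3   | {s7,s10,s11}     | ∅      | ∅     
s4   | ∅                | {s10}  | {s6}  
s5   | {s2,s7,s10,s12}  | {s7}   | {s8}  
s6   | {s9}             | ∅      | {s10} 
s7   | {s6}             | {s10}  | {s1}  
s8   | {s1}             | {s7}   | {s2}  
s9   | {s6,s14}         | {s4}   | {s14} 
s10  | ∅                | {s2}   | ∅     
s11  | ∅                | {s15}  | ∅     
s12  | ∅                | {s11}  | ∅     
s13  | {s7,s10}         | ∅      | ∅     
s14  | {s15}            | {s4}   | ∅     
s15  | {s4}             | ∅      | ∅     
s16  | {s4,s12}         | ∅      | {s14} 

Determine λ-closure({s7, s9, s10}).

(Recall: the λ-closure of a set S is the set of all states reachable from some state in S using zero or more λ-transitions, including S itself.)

Start with {s7, s9, s10}.
From s7 via λ: add s6.
From s9 via λ: add s14.
From s14 via λ: add s15.
From s15 via λ: add s4.
No new states can be added; the closed set is {s4, s6, s7, s9, s10, s14, s15}.

{s4, s6, s7, s9, s10, s14, s15}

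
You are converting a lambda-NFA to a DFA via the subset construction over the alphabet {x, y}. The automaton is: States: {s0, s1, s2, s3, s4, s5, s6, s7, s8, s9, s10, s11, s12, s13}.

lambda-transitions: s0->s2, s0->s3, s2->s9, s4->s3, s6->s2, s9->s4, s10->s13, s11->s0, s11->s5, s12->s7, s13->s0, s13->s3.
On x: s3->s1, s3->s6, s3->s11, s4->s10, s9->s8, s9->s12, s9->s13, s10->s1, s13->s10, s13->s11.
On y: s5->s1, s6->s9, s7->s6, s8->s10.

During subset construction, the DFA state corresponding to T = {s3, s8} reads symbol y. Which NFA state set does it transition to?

s8 on y → {s10}.
No y-transition from s3.
Union after reading y: {s10}.
Now take the lambda-closure:
From s10 via lambda: add s13.
From s13 via lambda: add s0, s3.
From s0 via lambda: add s2.
From s2 via lambda: add s9.
From s9 via lambda: add s4.
No new states can be added; the closed set is {s0, s2, s3, s4, s9, s10, s13}.

{s0, s2, s3, s4, s9, s10, s13}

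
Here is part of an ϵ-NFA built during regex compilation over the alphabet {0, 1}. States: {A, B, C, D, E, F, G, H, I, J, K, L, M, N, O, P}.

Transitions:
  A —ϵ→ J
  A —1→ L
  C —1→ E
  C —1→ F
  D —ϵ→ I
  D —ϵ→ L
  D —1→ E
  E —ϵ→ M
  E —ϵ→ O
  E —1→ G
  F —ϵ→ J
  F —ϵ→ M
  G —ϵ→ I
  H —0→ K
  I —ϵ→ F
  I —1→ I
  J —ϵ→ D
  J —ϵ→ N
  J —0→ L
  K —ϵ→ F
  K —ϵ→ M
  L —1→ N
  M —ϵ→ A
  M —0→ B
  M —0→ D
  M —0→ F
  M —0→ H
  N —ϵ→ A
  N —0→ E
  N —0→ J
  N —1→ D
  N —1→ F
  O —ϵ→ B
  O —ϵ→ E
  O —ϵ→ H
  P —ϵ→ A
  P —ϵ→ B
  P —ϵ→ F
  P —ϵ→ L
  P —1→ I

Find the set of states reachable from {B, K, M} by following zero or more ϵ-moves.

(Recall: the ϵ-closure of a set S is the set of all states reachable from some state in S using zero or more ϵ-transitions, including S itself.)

Start with {B, K, M}.
From K via ϵ: add F.
From M via ϵ: add A.
From A via ϵ: add J.
From J via ϵ: add D, N.
From D via ϵ: add I, L.
No new states can be added; the closed set is {A, B, D, F, I, J, K, L, M, N}.

{A, B, D, F, I, J, K, L, M, N}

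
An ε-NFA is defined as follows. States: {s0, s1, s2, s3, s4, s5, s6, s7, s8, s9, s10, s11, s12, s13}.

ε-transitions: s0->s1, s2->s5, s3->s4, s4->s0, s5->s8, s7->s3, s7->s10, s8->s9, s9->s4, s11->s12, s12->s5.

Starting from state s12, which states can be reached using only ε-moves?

{s0, s1, s4, s5, s8, s9, s12}

Start with {s12}.
From s12 via ε: add s5.
From s5 via ε: add s8.
From s8 via ε: add s9.
From s9 via ε: add s4.
From s4 via ε: add s0.
From s0 via ε: add s1.
No new states can be added; the closed set is {s0, s1, s4, s5, s8, s9, s12}.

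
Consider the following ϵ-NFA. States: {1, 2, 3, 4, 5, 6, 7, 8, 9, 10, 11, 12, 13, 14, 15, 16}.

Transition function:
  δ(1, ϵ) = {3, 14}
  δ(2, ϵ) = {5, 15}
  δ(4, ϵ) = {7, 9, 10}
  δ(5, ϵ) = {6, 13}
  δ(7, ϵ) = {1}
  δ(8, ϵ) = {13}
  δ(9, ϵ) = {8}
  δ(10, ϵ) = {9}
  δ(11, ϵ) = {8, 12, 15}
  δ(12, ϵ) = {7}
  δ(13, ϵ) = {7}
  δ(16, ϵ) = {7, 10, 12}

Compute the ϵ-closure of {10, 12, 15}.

Start with {10, 12, 15}.
From 10 via ϵ: add 9.
From 12 via ϵ: add 7.
From 7 via ϵ: add 1.
From 9 via ϵ: add 8.
From 1 via ϵ: add 3, 14.
From 8 via ϵ: add 13.
No new states can be added; the closed set is {1, 3, 7, 8, 9, 10, 12, 13, 14, 15}.

{1, 3, 7, 8, 9, 10, 12, 13, 14, 15}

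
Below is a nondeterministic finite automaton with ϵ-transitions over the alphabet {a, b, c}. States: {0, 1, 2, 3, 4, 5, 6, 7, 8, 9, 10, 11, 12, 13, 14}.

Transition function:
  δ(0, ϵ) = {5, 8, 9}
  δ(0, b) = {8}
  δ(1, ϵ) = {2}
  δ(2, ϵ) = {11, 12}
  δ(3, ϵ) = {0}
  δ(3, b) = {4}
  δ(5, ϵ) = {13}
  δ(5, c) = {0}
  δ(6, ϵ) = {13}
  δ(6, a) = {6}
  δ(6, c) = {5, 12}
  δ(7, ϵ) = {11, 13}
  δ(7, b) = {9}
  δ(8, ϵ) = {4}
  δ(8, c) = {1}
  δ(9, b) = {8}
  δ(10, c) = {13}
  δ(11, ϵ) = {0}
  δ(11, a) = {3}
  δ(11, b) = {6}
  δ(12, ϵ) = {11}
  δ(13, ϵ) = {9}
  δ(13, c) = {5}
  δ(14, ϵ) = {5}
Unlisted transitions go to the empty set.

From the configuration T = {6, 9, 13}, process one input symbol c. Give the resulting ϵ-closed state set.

{0, 4, 5, 8, 9, 11, 12, 13}

6 on c → {5, 12}.
13 on c → {5}.
No c-transition from 9.
Union after reading c: {5, 12}.
Now take the ϵ-closure:
From 5 via ϵ: add 13.
From 12 via ϵ: add 11.
From 11 via ϵ: add 0.
From 13 via ϵ: add 9.
From 0 via ϵ: add 8.
From 8 via ϵ: add 4.
No new states can be added; the closed set is {0, 4, 5, 8, 9, 11, 12, 13}.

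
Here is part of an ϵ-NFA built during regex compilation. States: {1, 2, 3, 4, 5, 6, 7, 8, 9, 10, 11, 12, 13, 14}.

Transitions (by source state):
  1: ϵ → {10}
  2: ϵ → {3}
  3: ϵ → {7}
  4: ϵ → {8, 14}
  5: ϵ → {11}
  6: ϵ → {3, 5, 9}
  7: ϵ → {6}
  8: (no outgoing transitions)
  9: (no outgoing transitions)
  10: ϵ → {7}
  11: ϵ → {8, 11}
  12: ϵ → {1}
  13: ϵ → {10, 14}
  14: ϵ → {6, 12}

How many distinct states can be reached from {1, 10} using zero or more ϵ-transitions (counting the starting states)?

9

Start with {1, 10}.
From 10 via ϵ: add 7.
From 7 via ϵ: add 6.
From 6 via ϵ: add 3, 5, 9.
From 5 via ϵ: add 11.
From 11 via ϵ: add 8.
ϵ-closure = {1, 3, 5, 6, 7, 8, 9, 10, 11}, which has 9 states.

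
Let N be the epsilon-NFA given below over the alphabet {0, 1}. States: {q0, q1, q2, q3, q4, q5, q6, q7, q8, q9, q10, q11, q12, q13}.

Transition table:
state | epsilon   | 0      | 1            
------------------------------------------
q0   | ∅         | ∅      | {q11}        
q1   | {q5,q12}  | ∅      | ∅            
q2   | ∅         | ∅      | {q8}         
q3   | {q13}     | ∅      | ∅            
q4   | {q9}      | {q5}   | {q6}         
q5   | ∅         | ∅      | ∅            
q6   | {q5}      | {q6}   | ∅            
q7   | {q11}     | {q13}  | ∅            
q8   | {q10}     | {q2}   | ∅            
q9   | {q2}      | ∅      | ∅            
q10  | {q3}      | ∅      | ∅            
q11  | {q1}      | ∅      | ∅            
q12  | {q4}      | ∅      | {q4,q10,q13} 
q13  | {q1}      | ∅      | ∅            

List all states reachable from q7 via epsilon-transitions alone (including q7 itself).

Start with {q7}.
From q7 via epsilon: add q11.
From q11 via epsilon: add q1.
From q1 via epsilon: add q5, q12.
From q12 via epsilon: add q4.
From q4 via epsilon: add q9.
From q9 via epsilon: add q2.
No new states can be added; the closed set is {q1, q2, q4, q5, q7, q9, q11, q12}.

{q1, q2, q4, q5, q7, q9, q11, q12}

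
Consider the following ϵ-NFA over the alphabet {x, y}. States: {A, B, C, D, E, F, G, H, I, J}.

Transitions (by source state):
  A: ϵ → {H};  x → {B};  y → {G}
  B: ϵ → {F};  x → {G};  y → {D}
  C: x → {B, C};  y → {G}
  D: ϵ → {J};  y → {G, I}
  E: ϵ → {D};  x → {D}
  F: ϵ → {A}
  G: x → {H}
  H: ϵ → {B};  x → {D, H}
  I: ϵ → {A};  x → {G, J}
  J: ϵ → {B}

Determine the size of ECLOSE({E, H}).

7

Start with {E, H}.
From E via ϵ: add D.
From H via ϵ: add B.
From B via ϵ: add F.
From D via ϵ: add J.
From F via ϵ: add A.
ϵ-closure = {A, B, D, E, F, H, J}, which has 7 states.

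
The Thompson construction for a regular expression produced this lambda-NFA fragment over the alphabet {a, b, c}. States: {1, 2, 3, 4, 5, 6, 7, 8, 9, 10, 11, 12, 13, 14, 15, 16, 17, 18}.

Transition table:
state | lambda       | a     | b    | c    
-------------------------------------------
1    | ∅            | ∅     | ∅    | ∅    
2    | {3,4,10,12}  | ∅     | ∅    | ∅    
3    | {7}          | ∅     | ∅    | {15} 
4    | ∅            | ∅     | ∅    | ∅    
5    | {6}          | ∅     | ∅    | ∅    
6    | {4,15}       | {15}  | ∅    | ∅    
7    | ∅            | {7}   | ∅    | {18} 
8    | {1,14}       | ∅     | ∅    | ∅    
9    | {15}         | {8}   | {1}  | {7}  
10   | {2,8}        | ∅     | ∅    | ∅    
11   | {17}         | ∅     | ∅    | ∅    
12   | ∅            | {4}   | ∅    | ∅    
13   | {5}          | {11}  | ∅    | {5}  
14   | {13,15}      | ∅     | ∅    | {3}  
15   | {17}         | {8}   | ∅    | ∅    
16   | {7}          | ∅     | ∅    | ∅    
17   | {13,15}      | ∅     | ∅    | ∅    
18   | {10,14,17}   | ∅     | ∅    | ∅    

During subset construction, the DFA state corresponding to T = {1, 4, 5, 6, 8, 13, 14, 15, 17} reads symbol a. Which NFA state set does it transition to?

6 on a → {15}.
13 on a → {11}.
15 on a → {8}.
No a-transition from 1, 4, 5, 8, 14, 17.
Union after reading a: {8, 11, 15}.
Now take the lambda-closure:
From 8 via lambda: add 1, 14.
From 11 via lambda: add 17.
From 14 via lambda: add 13.
From 13 via lambda: add 5.
From 5 via lambda: add 6.
From 6 via lambda: add 4.
No new states can be added; the closed set is {1, 4, 5, 6, 8, 11, 13, 14, 15, 17}.

{1, 4, 5, 6, 8, 11, 13, 14, 15, 17}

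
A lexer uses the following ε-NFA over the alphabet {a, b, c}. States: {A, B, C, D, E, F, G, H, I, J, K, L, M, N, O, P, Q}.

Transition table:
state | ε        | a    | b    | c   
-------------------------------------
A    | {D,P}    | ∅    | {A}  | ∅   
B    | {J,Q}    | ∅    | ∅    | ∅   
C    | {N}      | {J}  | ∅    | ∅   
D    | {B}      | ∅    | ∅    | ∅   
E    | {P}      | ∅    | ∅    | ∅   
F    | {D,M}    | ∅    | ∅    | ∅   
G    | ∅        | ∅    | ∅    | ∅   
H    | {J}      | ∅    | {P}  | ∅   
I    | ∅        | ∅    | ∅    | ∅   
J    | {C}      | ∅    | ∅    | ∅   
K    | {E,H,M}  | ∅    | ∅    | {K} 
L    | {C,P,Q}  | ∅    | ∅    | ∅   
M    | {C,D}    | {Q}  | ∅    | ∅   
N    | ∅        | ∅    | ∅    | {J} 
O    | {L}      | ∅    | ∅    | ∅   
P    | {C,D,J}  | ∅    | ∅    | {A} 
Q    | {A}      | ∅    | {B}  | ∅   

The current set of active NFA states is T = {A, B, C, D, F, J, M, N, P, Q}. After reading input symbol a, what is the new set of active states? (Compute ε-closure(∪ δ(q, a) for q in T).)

{A, B, C, D, J, N, P, Q}

C on a → {J}.
M on a → {Q}.
No a-transition from A, B, D, F, J, N, P, Q.
Union after reading a: {J, Q}.
Now take the ε-closure:
From J via ε: add C.
From Q via ε: add A.
From A via ε: add D, P.
From C via ε: add N.
From D via ε: add B.
No new states can be added; the closed set is {A, B, C, D, J, N, P, Q}.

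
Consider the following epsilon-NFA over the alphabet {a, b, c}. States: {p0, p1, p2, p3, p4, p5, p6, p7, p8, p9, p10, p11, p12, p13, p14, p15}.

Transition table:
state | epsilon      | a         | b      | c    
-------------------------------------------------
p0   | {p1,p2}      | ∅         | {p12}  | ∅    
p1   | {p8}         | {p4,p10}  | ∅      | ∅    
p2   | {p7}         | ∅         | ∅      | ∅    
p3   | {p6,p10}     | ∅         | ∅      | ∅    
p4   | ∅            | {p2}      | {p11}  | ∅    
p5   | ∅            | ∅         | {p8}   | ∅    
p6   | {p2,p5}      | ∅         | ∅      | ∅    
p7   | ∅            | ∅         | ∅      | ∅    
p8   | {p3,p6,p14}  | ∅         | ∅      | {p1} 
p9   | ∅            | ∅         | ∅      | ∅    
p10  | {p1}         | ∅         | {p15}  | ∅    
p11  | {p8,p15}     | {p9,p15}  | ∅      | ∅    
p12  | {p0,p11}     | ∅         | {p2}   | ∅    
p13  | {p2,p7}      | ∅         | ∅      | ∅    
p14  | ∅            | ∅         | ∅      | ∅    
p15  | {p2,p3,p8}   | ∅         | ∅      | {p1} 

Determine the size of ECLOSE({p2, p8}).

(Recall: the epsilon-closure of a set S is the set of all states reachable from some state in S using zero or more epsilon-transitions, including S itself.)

9

Start with {p2, p8}.
From p2 via epsilon: add p7.
From p8 via epsilon: add p3, p6, p14.
From p3 via epsilon: add p10.
From p6 via epsilon: add p5.
From p10 via epsilon: add p1.
epsilon-closure = {p1, p2, p3, p5, p6, p7, p8, p10, p14}, which has 9 states.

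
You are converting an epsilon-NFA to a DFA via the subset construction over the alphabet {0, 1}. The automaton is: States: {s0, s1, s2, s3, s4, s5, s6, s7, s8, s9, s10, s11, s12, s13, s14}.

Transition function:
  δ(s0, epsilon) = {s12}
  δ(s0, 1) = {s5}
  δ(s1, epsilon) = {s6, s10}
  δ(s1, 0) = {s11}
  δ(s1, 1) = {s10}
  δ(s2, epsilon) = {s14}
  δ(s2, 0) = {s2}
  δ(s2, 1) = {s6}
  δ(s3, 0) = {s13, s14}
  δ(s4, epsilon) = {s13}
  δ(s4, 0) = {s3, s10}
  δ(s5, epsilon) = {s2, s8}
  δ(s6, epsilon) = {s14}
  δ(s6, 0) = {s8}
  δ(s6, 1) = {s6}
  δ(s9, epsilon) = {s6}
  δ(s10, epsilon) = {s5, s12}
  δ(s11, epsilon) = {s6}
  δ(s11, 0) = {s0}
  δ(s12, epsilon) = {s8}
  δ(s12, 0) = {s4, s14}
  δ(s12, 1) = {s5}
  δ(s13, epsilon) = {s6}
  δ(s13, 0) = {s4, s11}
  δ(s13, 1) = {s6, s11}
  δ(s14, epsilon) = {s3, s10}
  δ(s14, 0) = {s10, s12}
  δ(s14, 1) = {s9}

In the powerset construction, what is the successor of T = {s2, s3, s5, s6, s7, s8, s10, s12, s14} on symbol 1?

s2 on 1 → {s6}.
s6 on 1 → {s6}.
s12 on 1 → {s5}.
s14 on 1 → {s9}.
No 1-transition from s3, s5, s7, s8, s10.
Union after reading 1: {s5, s6, s9}.
Now take the epsilon-closure:
From s5 via epsilon: add s2, s8.
From s6 via epsilon: add s14.
From s14 via epsilon: add s3, s10.
From s10 via epsilon: add s12.
No new states can be added; the closed set is {s2, s3, s5, s6, s8, s9, s10, s12, s14}.

{s2, s3, s5, s6, s8, s9, s10, s12, s14}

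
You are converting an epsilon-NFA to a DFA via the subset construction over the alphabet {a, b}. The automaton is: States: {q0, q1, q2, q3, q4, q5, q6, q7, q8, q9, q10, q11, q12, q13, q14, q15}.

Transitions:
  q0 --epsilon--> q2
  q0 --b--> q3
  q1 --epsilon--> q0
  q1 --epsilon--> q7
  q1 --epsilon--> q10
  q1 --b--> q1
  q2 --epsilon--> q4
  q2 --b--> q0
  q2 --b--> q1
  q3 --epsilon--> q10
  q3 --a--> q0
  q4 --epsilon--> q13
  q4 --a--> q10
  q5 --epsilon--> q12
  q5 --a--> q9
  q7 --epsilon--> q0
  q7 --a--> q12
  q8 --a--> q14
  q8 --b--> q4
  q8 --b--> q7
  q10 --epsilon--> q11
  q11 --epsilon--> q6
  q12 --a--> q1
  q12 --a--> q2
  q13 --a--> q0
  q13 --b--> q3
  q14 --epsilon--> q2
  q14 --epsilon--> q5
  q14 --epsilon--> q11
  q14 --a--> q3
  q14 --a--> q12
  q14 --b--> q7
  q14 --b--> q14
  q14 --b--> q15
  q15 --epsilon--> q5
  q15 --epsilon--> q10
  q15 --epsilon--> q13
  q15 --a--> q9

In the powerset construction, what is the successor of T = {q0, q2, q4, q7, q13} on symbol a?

q4 on a → {q10}.
q7 on a → {q12}.
q13 on a → {q0}.
No a-transition from q0, q2.
Union after reading a: {q0, q10, q12}.
Now take the epsilon-closure:
From q0 via epsilon: add q2.
From q10 via epsilon: add q11.
From q2 via epsilon: add q4.
From q11 via epsilon: add q6.
From q4 via epsilon: add q13.
No new states can be added; the closed set is {q0, q2, q4, q6, q10, q11, q12, q13}.

{q0, q2, q4, q6, q10, q11, q12, q13}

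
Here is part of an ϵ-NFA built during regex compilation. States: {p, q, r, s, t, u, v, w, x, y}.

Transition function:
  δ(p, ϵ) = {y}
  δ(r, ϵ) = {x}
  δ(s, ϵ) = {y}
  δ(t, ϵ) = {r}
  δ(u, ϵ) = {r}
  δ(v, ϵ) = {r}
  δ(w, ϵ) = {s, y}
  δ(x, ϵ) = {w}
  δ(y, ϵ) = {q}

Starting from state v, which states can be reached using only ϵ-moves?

Start with {v}.
From v via ϵ: add r.
From r via ϵ: add x.
From x via ϵ: add w.
From w via ϵ: add s, y.
From y via ϵ: add q.
No new states can be added; the closed set is {q, r, s, v, w, x, y}.

{q, r, s, v, w, x, y}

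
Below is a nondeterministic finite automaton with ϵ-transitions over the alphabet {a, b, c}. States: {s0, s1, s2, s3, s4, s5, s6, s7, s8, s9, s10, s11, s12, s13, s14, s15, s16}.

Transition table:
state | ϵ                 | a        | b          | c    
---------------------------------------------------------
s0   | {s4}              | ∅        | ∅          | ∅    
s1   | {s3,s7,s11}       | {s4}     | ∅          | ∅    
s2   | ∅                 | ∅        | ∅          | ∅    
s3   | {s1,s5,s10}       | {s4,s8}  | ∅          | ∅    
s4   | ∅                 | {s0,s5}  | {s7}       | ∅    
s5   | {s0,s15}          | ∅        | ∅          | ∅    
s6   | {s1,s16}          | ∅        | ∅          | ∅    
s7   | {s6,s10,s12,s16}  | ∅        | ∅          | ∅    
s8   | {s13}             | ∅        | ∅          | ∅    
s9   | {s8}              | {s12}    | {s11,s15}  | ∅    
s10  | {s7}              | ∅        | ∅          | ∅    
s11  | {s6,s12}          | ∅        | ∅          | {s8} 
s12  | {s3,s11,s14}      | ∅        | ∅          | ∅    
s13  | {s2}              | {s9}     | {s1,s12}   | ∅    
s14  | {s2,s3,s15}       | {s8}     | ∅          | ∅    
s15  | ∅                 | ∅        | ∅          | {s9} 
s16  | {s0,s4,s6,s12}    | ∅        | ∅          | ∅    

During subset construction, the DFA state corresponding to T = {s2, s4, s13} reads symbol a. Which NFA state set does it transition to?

{s0, s2, s4, s5, s8, s9, s13, s15}

s4 on a → {s0, s5}.
s13 on a → {s9}.
No a-transition from s2.
Union after reading a: {s0, s5, s9}.
Now take the ϵ-closure:
From s0 via ϵ: add s4.
From s5 via ϵ: add s15.
From s9 via ϵ: add s8.
From s8 via ϵ: add s13.
From s13 via ϵ: add s2.
No new states can be added; the closed set is {s0, s2, s4, s5, s8, s9, s13, s15}.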